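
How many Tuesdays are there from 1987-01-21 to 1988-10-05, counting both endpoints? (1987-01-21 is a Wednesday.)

1987-01-21 is a Wednesday; the first Tuesday on or after it is 1987-01-27 (6 days later).
From 1987-01-27 to 1988-10-05: 338 + 279 = 617 days (rest of 1987, to 1988-10-05 in 1988).
617 ÷ 7 = 88 full weeks with remainder 1, so 88 more Tuesdays after the first → 89.

89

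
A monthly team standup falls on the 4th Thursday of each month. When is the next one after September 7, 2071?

September 2071 starts on a Tuesday; its first Thursday is the 3rd, so the 4th Thursday is the 24th — September 24, 2071.
September 24, 2071 is after September 7, 2071, so that is the next one.

September 24, 2071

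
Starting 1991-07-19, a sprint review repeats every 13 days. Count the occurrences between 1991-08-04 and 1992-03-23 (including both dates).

18

Occurrences land 13·i days after 1991-07-19 for i = 0, 1, 2, …
1991-08-04 is 16 days after the start; 16 ÷ 13 = 1 remainder 3; since the remainder is 3, round up to i = 2. First occurrence in the window: #3 on 1991-08-14 (2×13 = 26 days in).
1992-03-23 is 248 days after the start; 248 ÷ 13 = 19 remainder 1. Last occurrence in the window: #20 on 1992-03-22.
Occurrences #3 through #20: 18 in total.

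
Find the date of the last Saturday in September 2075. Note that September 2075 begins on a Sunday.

September 2075 begins on a Sunday, so the first Saturday is September 7 (6 days later).
September 2075 has 30 days. Adding weeks: 7, 14, 21, 28 — the last one ≤ 30 is the 28th.

28 September 2075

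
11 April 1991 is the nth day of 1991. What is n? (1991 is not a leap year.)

101

Days in months before April: 31 + 28 + 31 = 90.
Plus 11 days into April → day 101.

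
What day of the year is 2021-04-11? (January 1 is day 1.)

101

Days in months before April: 31 + 28 + 31 = 90.
Plus 11 days into April → day 101.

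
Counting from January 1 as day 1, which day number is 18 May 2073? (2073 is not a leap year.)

138

Days in months before May: 31 + 28 + 31 + 30 = 120.
Plus 18 days into May → day 138.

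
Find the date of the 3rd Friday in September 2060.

September 2060 begins on a Wednesday, so the first Friday is September 3 (2 days later).
The 3rd Friday is 2 weeks later: 3 + 14 = 17.

2060-09-17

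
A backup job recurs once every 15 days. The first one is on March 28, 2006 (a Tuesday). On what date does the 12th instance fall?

September 9, 2006

The 12th occurrence is 11 intervals after the first: 11 × 15 = 165 days after March 28, 2006.
March has 31 days — 3 days to the end of March leaves 162.
April has 30 days (132 left).
May has 31 days (101 left).
June has 30 days (71 left).
July has 31 days (40 left).
August has 31 days (9 left).
9 days into September → September 9, 2006.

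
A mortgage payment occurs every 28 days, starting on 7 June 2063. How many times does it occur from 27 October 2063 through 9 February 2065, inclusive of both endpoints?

Occurrences land 28·i days after 7 June 2063 for i = 0, 1, 2, …
27 October 2063 is 142 days after the start; 142 ÷ 28 = 5 remainder 2; since the remainder is 2, round up to i = 6. First occurrence in the window: #7 on 22 November 2063 (6×28 = 168 days in).
9 February 2065 is 613 days after the start; 613 ÷ 28 = 21 remainder 25. Last occurrence in the window: #22 on 15 January 2065.
Occurrences #7 through #22: 16 in total.

16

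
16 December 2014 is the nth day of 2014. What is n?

Days in months before December: 31 + 28 + 31 + 30 + 31 + 30 + 31 + 31 + 30 + 31 + 30 = 334.
Plus 16 days into December → day 350.

350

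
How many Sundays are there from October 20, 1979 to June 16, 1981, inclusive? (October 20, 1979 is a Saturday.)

October 20, 1979 is a Saturday; the first Sunday on or after it is October 21, 1979 (1 day later).
From October 21, 1979 to June 16, 1981: 71 + 366 + 167 = 604 days (rest of 1979, 1980, to June 16, 1981 in 1981).
604 ÷ 7 = 86 full weeks with remainder 2, so 86 more Sundays after the first → 87.

87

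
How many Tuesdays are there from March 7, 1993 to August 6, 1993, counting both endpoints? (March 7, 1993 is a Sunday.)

22

March 7, 1993 is a Sunday; the first Tuesday on or after it is March 9, 1993 (2 days later).
From March 9, 1993 to August 6, 1993: 22 + 30 + 31 + 30 + 31 + 6 = 150 days (rest of March, April, May, June, July, August).
150 ÷ 7 = 21 full weeks with remainder 3, so 21 more Tuesdays after the first → 22.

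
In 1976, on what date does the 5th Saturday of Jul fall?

Jul 31, 1976

The first Saturday of Jul 1976 is Jul 3.
The 5th Saturday is 4 weeks later: 3 + 28 = 31.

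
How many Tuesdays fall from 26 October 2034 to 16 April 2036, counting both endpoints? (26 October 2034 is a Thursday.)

26 October 2034 is a Thursday; the first Tuesday on or after it is 31 October 2034 (5 days later).
From 31 October 2034 to 16 April 2036: 61 + 365 + 107 = 533 days (rest of 2034, 2035, to 16 April 2036 in 2036).
533 ÷ 7 = 76 full weeks with remainder 1, so 76 more Tuesdays after the first → 77.

77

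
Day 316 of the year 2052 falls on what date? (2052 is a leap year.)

January has 31 days (316 − 31 = 285 remain).
February has 29 days (285 − 29 = 256 remain).
March has 31 days (256 − 31 = 225 remain).
April has 30 days (225 − 30 = 195 remain).
May has 31 days (195 − 31 = 164 remain).
June has 30 days (164 − 30 = 134 remain).
July has 31 days (134 − 31 = 103 remain).
August has 31 days (103 − 31 = 72 remain).
September has 30 days (72 − 30 = 42 remain).
October has 31 days (42 − 31 = 11 remain).
11 into November → November 11.

2052-11-11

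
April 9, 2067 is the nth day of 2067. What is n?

99

Days in months before April: 31 + 28 + 31 = 90.
Plus 9 days into April → day 99.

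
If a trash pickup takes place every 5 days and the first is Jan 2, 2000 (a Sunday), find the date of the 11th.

The 11th occurrence is 10 intervals after the first: 10 × 5 = 50 days after Jan 2, 2000.
Jan has 31 days — 29 days to the end of Jan leaves 21.
21 days into Feb → Feb 21, 2000.

Feb 21, 2000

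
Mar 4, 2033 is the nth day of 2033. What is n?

Days in months before Mar: 31 + 28 = 59.
Plus 4 days into Mar → day 63.

63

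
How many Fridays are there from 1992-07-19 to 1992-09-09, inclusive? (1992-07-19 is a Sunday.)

1992-07-19 is a Sunday; the first Friday on or after it is 1992-07-24 (5 days later).
From 1992-07-24 to 1992-09-09: 7 + 31 + 9 = 47 days (rest of July, August, September).
47 ÷ 7 = 6 full weeks with remainder 5, so 6 more Fridays after the first → 7.

7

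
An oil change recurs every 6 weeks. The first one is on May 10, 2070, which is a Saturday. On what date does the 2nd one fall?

June 21, 2070

The 2nd occurrence is 1 interval after the first: 1 × 42 = 42 days after May 10, 2070.
May has 31 days — 21 days to the end of May leaves 21.
21 days into June → June 21, 2070.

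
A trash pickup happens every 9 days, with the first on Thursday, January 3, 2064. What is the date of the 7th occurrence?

February 26, 2064

The 7th occurrence is 6 intervals after the first: 6 × 9 = 54 days after January 3, 2064.
January has 31 days — 28 days to the end of January leaves 26.
26 days into February → February 26, 2064.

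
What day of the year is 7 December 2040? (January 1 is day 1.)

342

Days in months before December: 31 + 29 + 31 + 30 + 31 + 30 + 31 + 31 + 30 + 31 + 30 = 335.
Plus 7 days into December → day 342.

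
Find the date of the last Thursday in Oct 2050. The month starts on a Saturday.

Oct 27, 2050

Oct 2050 begins on a Saturday, so the first Thursday is Oct 6 (5 days later).
Oct 2050 has 31 days. Adding weeks: 6, 13, 20, 27 — the last one ≤ 31 is the 27th.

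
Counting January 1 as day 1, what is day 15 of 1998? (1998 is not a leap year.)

15 January 1998

15 into January → January 15.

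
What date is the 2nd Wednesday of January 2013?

January 2013 begins on a Tuesday, so the first Wednesday is January 2 (1 day later).
The 2nd Wednesday is 1 weeks later: 2 + 7 = 9.

2013-01-09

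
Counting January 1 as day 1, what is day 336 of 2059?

December 2, 2059

January has 31 days (336 − 31 = 305 remain).
February has 28 days (305 − 28 = 277 remain).
March has 31 days (277 − 31 = 246 remain).
April has 30 days (246 − 30 = 216 remain).
May has 31 days (216 − 31 = 185 remain).
June has 30 days (185 − 30 = 155 remain).
July has 31 days (155 − 31 = 124 remain).
August has 31 days (124 − 31 = 93 remain).
September has 30 days (93 − 30 = 63 remain).
October has 31 days (63 − 31 = 32 remain).
November has 30 days (32 − 30 = 2 remain).
2 into December → December 2.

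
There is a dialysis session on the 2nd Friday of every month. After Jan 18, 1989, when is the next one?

Jan 1989 starts on a Sunday; its first Friday is the 6th, so the 2nd Friday is the 13th — Jan 13, 1989.
That is not after Jan 18, 1989, so look at Feb 1989.
Feb 1989 starts on a Wednesday; its first Friday is the 3rd, so the 2nd Friday is the 10th — Feb 10, 1989.

Feb 10, 1989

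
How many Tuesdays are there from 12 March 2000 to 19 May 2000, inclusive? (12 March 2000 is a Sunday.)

10

12 March 2000 is a Sunday; the first Tuesday on or after it is 14 March 2000 (2 days later).
From 14 March 2000 to 19 May 2000: 17 + 30 + 19 = 66 days (rest of March, April, May).
66 ÷ 7 = 9 full weeks with remainder 3, so 9 more Tuesdays after the first → 10.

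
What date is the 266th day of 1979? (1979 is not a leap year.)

January has 31 days (266 − 31 = 235 remain).
February has 28 days (235 − 28 = 207 remain).
March has 31 days (207 − 31 = 176 remain).
April has 30 days (176 − 30 = 146 remain).
May has 31 days (146 − 31 = 115 remain).
June has 30 days (115 − 30 = 85 remain).
July has 31 days (85 − 31 = 54 remain).
August has 31 days (54 − 31 = 23 remain).
23 into September → September 23.

1979-09-23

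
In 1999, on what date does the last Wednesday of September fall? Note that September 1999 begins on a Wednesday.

September 1999 begins on a Wednesday, so the first Wednesday is September 1.
September 1999 has 30 days. Adding weeks: 1, 8, 15, 22, 29 — the last one ≤ 30 is the 29th.

1999-09-29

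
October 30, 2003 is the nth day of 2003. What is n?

Days in months before October: 31 + 28 + 31 + 30 + 31 + 30 + 31 + 31 + 30 = 273.
Plus 30 days into October → day 303.

303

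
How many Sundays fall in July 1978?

1978-07-01 is a Saturday; the first Sunday on or after it is 1978-07-02 (1 day later).
From 1978-07-02 to 1978-07-31 is 31 − 2 = 29 days.
29 ÷ 7 = 4 full weeks with remainder 1, so 4 more Sundays after the first → 5.

5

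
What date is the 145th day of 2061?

January has 31 days (145 − 31 = 114 remain).
February has 28 days (114 − 28 = 86 remain).
March has 31 days (86 − 31 = 55 remain).
April has 30 days (55 − 30 = 25 remain).
25 into May → May 25.

May 25, 2061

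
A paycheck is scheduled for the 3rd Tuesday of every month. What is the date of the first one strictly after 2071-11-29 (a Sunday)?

2071-12-15

November 2071 starts on a Sunday; its first Tuesday is the 3rd, so the 3rd Tuesday is the 17th — 2071-11-17.
That is not after 2071-11-29, so look at December 2071.
December 2071 starts on a Tuesday; its first Tuesday is the 1st, so the 3rd Tuesday is the 15th — 2071-12-15.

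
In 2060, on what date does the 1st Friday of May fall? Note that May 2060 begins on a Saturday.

May 2060 begins on a Saturday, so the first Friday is May 7 (6 days later).

May 7, 2060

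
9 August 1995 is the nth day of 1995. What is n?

Days in months before August: 31 + 28 + 31 + 30 + 31 + 30 + 31 = 212.
Plus 9 days into August → day 221.

221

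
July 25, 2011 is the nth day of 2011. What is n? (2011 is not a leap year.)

206

Days in months before July: 31 + 28 + 31 + 30 + 31 + 30 = 181.
Plus 25 days into July → day 206.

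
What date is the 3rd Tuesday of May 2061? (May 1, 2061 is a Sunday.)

May 2061 begins on a Sunday, so the first Tuesday is May 3 (2 days later).
The 3rd Tuesday is 2 weeks later: 3 + 14 = 17.

17 May 2061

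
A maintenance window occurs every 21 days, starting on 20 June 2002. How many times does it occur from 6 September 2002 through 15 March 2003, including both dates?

Occurrences land 21·i days after 20 June 2002 for i = 0, 1, 2, …
6 September 2002 is 78 days after the start; 78 ÷ 21 = 3 remainder 15; since the remainder is 15, round up to i = 4. First occurrence in the window: #5 on 12 September 2002 (4×21 = 84 days in).
15 March 2003 is 268 days after the start; 268 ÷ 21 = 12 remainder 16. Last occurrence in the window: #13 on 27 February 2003.
Occurrences #5 through #13: 9 in total.

9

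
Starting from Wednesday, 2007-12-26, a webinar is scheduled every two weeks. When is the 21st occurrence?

2008-10-01

The 21st occurrence is 20 intervals after the first: 20 × 14 = 280 days after 2007-12-26.
December has 31 days — 5 days to the end of December leaves 275.
January has 31 days (244 left).
February has 29 days (215 left).
March has 31 days (184 left).
April has 30 days (154 left).
May has 31 days (123 left).
June has 30 days (93 left).
July has 31 days (62 left).
August has 31 days (31 left).
September has 30 days (1 left).
1 day into October → 2008-10-01.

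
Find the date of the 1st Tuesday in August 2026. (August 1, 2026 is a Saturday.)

4 August 2026

August 2026 begins on a Saturday, so the first Tuesday is August 4 (3 days later).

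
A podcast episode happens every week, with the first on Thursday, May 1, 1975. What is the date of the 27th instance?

October 30, 1975

The 27th occurrence is 26 intervals after the first: 26 × 7 = 182 days after May 1, 1975.
May has 31 days — 30 days to the end of May leaves 152.
June has 30 days (122 left).
July has 31 days (91 left).
August has 31 days (60 left).
September has 30 days (30 left).
30 days into October → October 30, 1975.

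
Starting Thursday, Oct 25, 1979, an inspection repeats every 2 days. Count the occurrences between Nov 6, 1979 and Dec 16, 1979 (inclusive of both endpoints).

21

Occurrences land 2·i days after Oct 25, 1979 for i = 0, 1, 2, …
Nov 6, 1979 is 12 days after the start; 12 ÷ 2 = 6 remainder 0. First occurrence in the window: #7 on Nov 6, 1979 (6×2 = 12 days in).
Dec 16, 1979 is 52 days after the start; 52 ÷ 2 = 26 remainder 0. Last occurrence in the window: #27 on Dec 16, 1979.
Occurrences #7 through #27: 21 in total.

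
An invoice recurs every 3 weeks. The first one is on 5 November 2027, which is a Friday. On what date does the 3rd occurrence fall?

The 3rd occurrence is 2 intervals after the first: 2 × 21 = 42 days after 5 November 2027.
November has 30 days — 25 days to the end of November leaves 17.
17 days into December → 17 December 2027.

17 December 2027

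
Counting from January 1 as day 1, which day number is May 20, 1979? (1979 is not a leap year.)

140

Days in months before May: 31 + 28 + 31 + 30 = 120.
Plus 20 days into May → day 140.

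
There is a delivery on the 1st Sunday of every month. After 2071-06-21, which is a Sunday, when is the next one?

2071-07-05

June 2071 starts on a Monday, so its 1st Sunday is 2071-06-07 (6 days in).
That is not after 2071-06-21, so look at July 2071.
July 2071 starts on a Wednesday, so its 1st Sunday is 2071-07-05 (4 days in).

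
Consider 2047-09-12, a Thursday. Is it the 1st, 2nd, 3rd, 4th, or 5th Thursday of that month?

2nd

Day 12 falls in week ⌈12/7⌉ of the month.
Days 1–7 hold the 1st Thursday, 8–14 the 2nd, 15–21 the 3rd, 22–28 the 4th, 29–31 the 5th.
12 is in the range for the 2nd.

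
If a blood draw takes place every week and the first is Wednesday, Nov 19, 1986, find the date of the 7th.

The 7th occurrence is 6 intervals after the first: 6 × 7 = 42 days after Nov 19, 1986.
Nov has 30 days — 11 days to the end of Nov leaves 31.
31 days into Dec → Dec 31, 1986.

Dec 31, 1986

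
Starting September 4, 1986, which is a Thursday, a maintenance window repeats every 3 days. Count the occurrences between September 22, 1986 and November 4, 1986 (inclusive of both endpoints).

Occurrences land 3·i days after September 4, 1986 for i = 0, 1, 2, …
September 22, 1986 is 18 days after the start; 18 ÷ 3 = 6 remainder 0. First occurrence in the window: #7 on September 22, 1986 (6×3 = 18 days in).
November 4, 1986 is 61 days after the start; 61 ÷ 3 = 20 remainder 1. Last occurrence in the window: #21 on November 3, 1986.
Occurrences #7 through #21: 15 in total.

15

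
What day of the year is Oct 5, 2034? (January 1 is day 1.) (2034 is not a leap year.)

Days in months before Oct: 31 + 28 + 31 + 30 + 31 + 30 + 31 + 31 + 30 = 273.
Plus 5 days into Oct → day 278.

278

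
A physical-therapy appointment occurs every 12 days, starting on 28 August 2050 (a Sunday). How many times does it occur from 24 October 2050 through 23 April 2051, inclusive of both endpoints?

15

Occurrences land 12·i days after 28 August 2050 for i = 0, 1, 2, …
24 October 2050 is 57 days after the start; 57 ÷ 12 = 4 remainder 9; since the remainder is 9, round up to i = 5. First occurrence in the window: #6 on 27 October 2050 (5×12 = 60 days in).
23 April 2051 is 238 days after the start; 238 ÷ 12 = 19 remainder 10. Last occurrence in the window: #20 on 13 April 2051.
Occurrences #6 through #20: 15 in total.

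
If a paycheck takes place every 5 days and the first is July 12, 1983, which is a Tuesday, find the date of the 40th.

The 40th occurrence is 39 intervals after the first: 39 × 5 = 195 days after July 12, 1983.
July has 31 days — 19 days to the end of July leaves 176.
August has 31 days (145 left).
September has 30 days (115 left).
October has 31 days (84 left).
November has 30 days (54 left).
December has 31 days (23 left).
23 days into January → January 23, 1984.

January 23, 1984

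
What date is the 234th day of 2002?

Jan has 31 days (234 − 31 = 203 remain).
Feb has 28 days (203 − 28 = 175 remain).
Mar has 31 days (175 − 31 = 144 remain).
Apr has 30 days (144 − 30 = 114 remain).
May has 31 days (114 − 31 = 83 remain).
Jun has 30 days (83 − 30 = 53 remain).
Jul has 31 days (53 − 31 = 22 remain).
22 into Aug → Aug 22.

Aug 22, 2002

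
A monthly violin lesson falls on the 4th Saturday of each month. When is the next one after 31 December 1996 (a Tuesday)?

25 January 1997

December 1996 starts on a Sunday; its first Saturday is the 7th, so the 4th Saturday is the 28th — 28 December 1996.
That is not after 31 December 1996, so look at January 1997.
January 1997 starts on a Wednesday; its first Saturday is the 4th, so the 4th Saturday is the 25th — 25 January 1997.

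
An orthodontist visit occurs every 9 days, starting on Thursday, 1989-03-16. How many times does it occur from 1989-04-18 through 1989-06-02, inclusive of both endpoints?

Occurrences land 9·i days after 1989-03-16 for i = 0, 1, 2, …
1989-04-18 is 33 days after the start; 33 ÷ 9 = 3 remainder 6; since the remainder is 6, round up to i = 4. First occurrence in the window: #5 on 1989-04-21 (4×9 = 36 days in).
1989-06-02 is 78 days after the start; 78 ÷ 9 = 8 remainder 6. Last occurrence in the window: #9 on 1989-05-27.
Occurrences #5 through #9: 5 in total.

5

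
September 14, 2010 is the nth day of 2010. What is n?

Days in months before September: 31 + 28 + 31 + 30 + 31 + 30 + 31 + 31 = 243.
Plus 14 days into September → day 257.

257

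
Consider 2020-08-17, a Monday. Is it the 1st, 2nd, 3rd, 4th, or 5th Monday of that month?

Day 17 falls in week ⌈17/7⌉ of the month.
Days 1–7 hold the 1st Monday, 8–14 the 2nd, 15–21 the 3rd, 22–28 the 4th, 29–31 the 5th.
17 is in the range for the 3rd.

3rd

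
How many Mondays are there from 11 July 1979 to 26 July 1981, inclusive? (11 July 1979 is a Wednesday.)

106

11 July 1979 is a Wednesday; the first Monday on or after it is 16 July 1979 (5 days later).
From 16 July 1979 to 26 July 1981: 168 + 366 + 207 = 741 days (rest of 1979, 1980, to 26 July 1981 in 1981).
741 ÷ 7 = 105 full weeks with remainder 6, so 105 more Mondays after the first → 106.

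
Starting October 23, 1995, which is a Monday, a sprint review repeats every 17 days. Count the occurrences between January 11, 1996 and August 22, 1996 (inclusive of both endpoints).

Occurrences land 17·i days after October 23, 1995 for i = 0, 1, 2, …
January 11, 1996 is 80 days after the start; 80 ÷ 17 = 4 remainder 12; since the remainder is 12, round up to i = 5. First occurrence in the window: #6 on January 16, 1996 (5×17 = 85 days in).
August 22, 1996 is 304 days after the start; 304 ÷ 17 = 17 remainder 15. Last occurrence in the window: #18 on August 7, 1996.
Occurrences #6 through #18: 13 in total.

13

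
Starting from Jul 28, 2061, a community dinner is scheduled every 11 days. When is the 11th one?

Nov 15, 2061

The 11th occurrence is 10 intervals after the first: 10 × 11 = 110 days after Jul 28, 2061.
Jul has 31 days — 3 days to the end of Jul leaves 107.
Aug has 31 days (76 left).
Sep has 30 days (46 left).
Oct has 31 days (15 left).
15 days into Nov → Nov 15, 2061.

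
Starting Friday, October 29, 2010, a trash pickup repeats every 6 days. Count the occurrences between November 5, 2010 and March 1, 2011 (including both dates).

19

Occurrences land 6·i days after October 29, 2010 for i = 0, 1, 2, …
November 5, 2010 is 7 days after the start; 7 ÷ 6 = 1 remainder 1; since the remainder is 1, round up to i = 2. First occurrence in the window: #3 on November 10, 2010 (2×6 = 12 days in).
March 1, 2011 is 123 days after the start; 123 ÷ 6 = 20 remainder 3. Last occurrence in the window: #21 on February 26, 2011.
Occurrences #3 through #21: 19 in total.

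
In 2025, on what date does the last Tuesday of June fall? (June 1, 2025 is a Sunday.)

2025-06-24

June 2025 begins on a Sunday, so the first Tuesday is June 3 (2 days later).
June 2025 has 30 days. Adding weeks: 3, 10, 17, 24 — the last one ≤ 30 is the 24th.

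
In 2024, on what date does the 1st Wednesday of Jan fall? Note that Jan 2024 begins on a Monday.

Jan 3, 2024

Jan 2024 begins on a Monday, so the first Wednesday is Jan 3 (2 days later).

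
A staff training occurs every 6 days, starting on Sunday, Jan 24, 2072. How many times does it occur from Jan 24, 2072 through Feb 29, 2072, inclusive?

Occurrences land 6·i days after Jan 24, 2072 for i = 0, 1, 2, …
The window opens on the start date, so the first occurrence inside is #1 on Jan 24, 2072.
Feb 29, 2072 is 36 days after the start; 36 ÷ 6 = 6 remainder 0. Last occurrence in the window: #7 on Feb 29, 2072.
Occurrences #1 through #7: 7 in total.

7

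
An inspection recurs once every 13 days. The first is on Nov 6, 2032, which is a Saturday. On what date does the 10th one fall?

Mar 3, 2033

The 10th occurrence is 9 intervals after the first: 9 × 13 = 117 days after Nov 6, 2032.
Nov has 30 days — 24 days to the end of Nov leaves 93.
Dec has 31 days (62 left).
Jan has 31 days (31 left).
Feb has 28 days (3 left).
3 days into Mar → Mar 3, 2033.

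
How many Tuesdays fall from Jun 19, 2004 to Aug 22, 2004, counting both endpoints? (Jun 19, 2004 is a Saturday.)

9

Jun 19, 2004 is a Saturday; the first Tuesday on or after it is Jun 22, 2004 (3 days later).
From Jun 22, 2004 to Aug 22, 2004: 8 + 31 + 22 = 61 days (rest of Jun, Jul, Aug).
61 ÷ 7 = 8 full weeks with remainder 5, so 8 more Tuesdays after the first → 9.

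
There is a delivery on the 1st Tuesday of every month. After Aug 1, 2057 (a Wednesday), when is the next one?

Aug 7, 2057

Aug 2057 starts on a Wednesday, so its 1st Tuesday is Aug 7, 2057 (6 days in).
Aug 7, 2057 is after Aug 1, 2057, so that is the next one.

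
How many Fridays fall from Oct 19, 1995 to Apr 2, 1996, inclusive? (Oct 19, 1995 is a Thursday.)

24

Oct 19, 1995 is a Thursday; the first Friday on or after it is Oct 20, 1995 (1 day later).
From Oct 20, 1995 to Apr 2, 1996: 11 + 30 + 31 + 31 + 29 + 31 + 2 = 165 days (rest of Oct, Nov, Dec, Jan, Feb, Mar, Apr).
165 ÷ 7 = 23 full weeks with remainder 4, so 23 more Fridays after the first → 24.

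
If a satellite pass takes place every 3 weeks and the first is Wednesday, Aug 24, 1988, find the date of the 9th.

Feb 8, 1989

The 9th occurrence is 8 intervals after the first: 8 × 21 = 168 days after Aug 24, 1988.
Aug has 31 days — 7 days to the end of Aug leaves 161.
Sep has 30 days (131 left).
Oct has 31 days (100 left).
Nov has 30 days (70 left).
Dec has 31 days (39 left).
Jan has 31 days (8 left).
8 days into Feb → Feb 8, 1989.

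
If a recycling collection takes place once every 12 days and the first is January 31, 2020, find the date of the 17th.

The 17th occurrence is 16 intervals after the first: 16 × 12 = 192 days after January 31, 2020.
January has 31 days — 0 days to the end of January leaves 192.
February has 29 days (163 left).
March has 31 days (132 left).
April has 30 days (102 left).
May has 31 days (71 left).
June has 30 days (41 left).
July has 31 days (10 left).
10 days into August → August 10, 2020.

August 10, 2020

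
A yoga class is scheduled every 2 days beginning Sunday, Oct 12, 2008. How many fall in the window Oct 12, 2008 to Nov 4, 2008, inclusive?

12

Occurrences land 2·i days after Oct 12, 2008 for i = 0, 1, 2, …
The window opens on the start date, so the first occurrence inside is #1 on Oct 12, 2008.
Nov 4, 2008 is 23 days after the start; 23 ÷ 2 = 11 remainder 1. Last occurrence in the window: #12 on Nov 3, 2008.
Occurrences #1 through #12: 12 in total.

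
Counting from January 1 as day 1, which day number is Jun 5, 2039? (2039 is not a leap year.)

156

Days in months before Jun: 31 + 28 + 31 + 30 + 31 = 151.
Plus 5 days into Jun → day 156.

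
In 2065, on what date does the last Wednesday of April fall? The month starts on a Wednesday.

29 April 2065

April 2065 begins on a Wednesday, so the first Wednesday is April 1.
April 2065 has 30 days. Adding weeks: 1, 8, 15, 22, 29 — the last one ≤ 30 is the 29th.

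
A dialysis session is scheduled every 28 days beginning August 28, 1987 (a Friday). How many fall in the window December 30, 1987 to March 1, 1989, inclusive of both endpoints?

Occurrences land 28·i days after August 28, 1987 for i = 0, 1, 2, …
December 30, 1987 is 124 days after the start; 124 ÷ 28 = 4 remainder 12; since the remainder is 12, round up to i = 5. First occurrence in the window: #6 on January 15, 1988 (5×28 = 140 days in).
March 1, 1989 is 551 days after the start; 551 ÷ 28 = 19 remainder 19. Last occurrence in the window: #20 on February 10, 1989.
Occurrences #6 through #20: 15 in total.

15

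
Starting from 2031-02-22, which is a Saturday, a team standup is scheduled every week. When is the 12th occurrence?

2031-05-10

The 12th occurrence is 11 intervals after the first: 11 × 7 = 77 days after 2031-02-22.
February has 28 days — 6 days to the end of February leaves 71.
March has 31 days (40 left).
April has 30 days (10 left).
10 days into May → 2031-05-10.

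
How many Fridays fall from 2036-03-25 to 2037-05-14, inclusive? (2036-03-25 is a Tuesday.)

2036-03-25 is a Tuesday; the first Friday on or after it is 2036-03-28 (3 days later).
From 2036-03-28 to 2037-05-14: 278 + 134 = 412 days (rest of 2036, to 2037-05-14 in 2037).
412 ÷ 7 = 58 full weeks with remainder 6, so 58 more Fridays after the first → 59.

59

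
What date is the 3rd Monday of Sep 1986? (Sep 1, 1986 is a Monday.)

Sep 1986 begins on a Monday, so the first Monday is Sep 1.
The 3rd Monday is 2 weeks later: 1 + 14 = 15.

Sep 15, 1986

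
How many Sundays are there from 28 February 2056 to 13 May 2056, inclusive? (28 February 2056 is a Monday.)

10

28 February 2056 is a Monday; the first Sunday on or after it is 5 March 2056 (6 days later).
From 5 March 2056 to 13 May 2056: 26 + 30 + 13 = 69 days (rest of March, April, May).
69 ÷ 7 = 9 full weeks with remainder 6, so 9 more Sundays after the first → 10.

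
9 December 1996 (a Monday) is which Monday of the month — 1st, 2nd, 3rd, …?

Day 9 falls in week ⌈9/7⌉ of the month.
Days 1–7 hold the 1st Monday, 8–14 the 2nd, 15–21 the 3rd, 22–28 the 4th, 29–31 the 5th.
9 is in the range for the 2nd.

2nd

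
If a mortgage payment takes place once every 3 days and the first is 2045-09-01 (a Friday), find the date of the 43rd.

2046-01-05

The 43rd occurrence is 42 intervals after the first: 42 × 3 = 126 days after 2045-09-01.
September has 30 days — 29 days to the end of September leaves 97.
October has 31 days (66 left).
November has 30 days (36 left).
December has 31 days (5 left).
5 days into January → 2046-01-05.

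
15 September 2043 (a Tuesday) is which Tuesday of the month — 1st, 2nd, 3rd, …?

3rd

Day 15 falls in week ⌈15/7⌉ of the month.
Days 1–7 hold the 1st Tuesday, 8–14 the 2nd, 15–21 the 3rd, 22–28 the 4th, 29–31 the 5th.
15 is in the range for the 3rd.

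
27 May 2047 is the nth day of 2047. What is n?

147

Days in months before May: 31 + 28 + 31 + 30 = 120.
Plus 27 days into May → day 147.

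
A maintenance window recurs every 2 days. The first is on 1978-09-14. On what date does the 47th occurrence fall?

The 47th occurrence is 46 intervals after the first: 46 × 2 = 92 days after 1978-09-14.
September has 30 days — 16 days to the end of September leaves 76.
October has 31 days (45 left).
November has 30 days (15 left).
15 days into December → 1978-12-15.

1978-12-15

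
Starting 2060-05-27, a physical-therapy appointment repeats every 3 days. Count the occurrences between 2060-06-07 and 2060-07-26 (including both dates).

17

Occurrences land 3·i days after 2060-05-27 for i = 0, 1, 2, …
2060-06-07 is 11 days after the start; 11 ÷ 3 = 3 remainder 2; since the remainder is 2, round up to i = 4. First occurrence in the window: #5 on 2060-06-08 (4×3 = 12 days in).
2060-07-26 is 60 days after the start; 60 ÷ 3 = 20 remainder 0. Last occurrence in the window: #21 on 2060-07-26.
Occurrences #5 through #21: 17 in total.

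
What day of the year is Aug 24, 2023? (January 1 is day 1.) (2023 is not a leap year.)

236

Days in months before Aug: 31 + 28 + 31 + 30 + 31 + 30 + 31 = 212.
Plus 24 days into Aug → day 236.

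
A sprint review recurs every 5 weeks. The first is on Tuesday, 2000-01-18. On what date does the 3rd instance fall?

The 3rd occurrence is 2 intervals after the first: 2 × 35 = 70 days after 2000-01-18.
January has 31 days — 13 days to the end of January leaves 57.
February has 29 days (28 left).
28 days into March → 2000-03-28.

2000-03-28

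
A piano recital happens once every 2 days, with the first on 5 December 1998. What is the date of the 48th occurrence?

The 48th occurrence is 47 intervals after the first: 47 × 2 = 94 days after 5 December 1998.
December has 31 days — 26 days to the end of December leaves 68.
January has 31 days (37 left).
February has 28 days (9 left).
9 days into March → 9 March 1999.

9 March 1999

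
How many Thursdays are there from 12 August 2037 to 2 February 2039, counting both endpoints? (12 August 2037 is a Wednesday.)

12 August 2037 is a Wednesday; the first Thursday on or after it is 13 August 2037 (1 day later).
From 13 August 2037 to 2 February 2039: 140 + 365 + 33 = 538 days (rest of 2037, 2038, to 2 February 2039 in 2039).
538 ÷ 7 = 76 full weeks with remainder 6, so 76 more Thursdays after the first → 77.

77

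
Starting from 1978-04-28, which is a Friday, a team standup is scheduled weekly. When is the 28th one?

1978-11-03

The 28th occurrence is 27 intervals after the first: 27 × 7 = 189 days after 1978-04-28.
April has 30 days — 2 days to the end of April leaves 187.
May has 31 days (156 left).
June has 30 days (126 left).
July has 31 days (95 left).
August has 31 days (64 left).
September has 30 days (34 left).
October has 31 days (3 left).
3 days into November → 1978-11-03.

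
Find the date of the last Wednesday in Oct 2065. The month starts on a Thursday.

Oct 2065 begins on a Thursday, so the first Wednesday is Oct 7 (6 days later).
Oct 2065 has 31 days. Adding weeks: 7, 14, 21, 28 — the last one ≤ 31 is the 28th.

Oct 28, 2065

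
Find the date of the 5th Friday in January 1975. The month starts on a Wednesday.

January 1975 begins on a Wednesday, so the first Friday is January 3 (2 days later).
The 5th Friday is 4 weeks later: 3 + 28 = 31.

January 31, 1975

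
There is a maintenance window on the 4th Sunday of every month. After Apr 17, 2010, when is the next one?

Apr 2010 starts on a Thursday; its first Sunday is the 4th, so the 4th Sunday is the 25th — Apr 25, 2010.
Apr 25, 2010 is after Apr 17, 2010, so that is the next one.

Apr 25, 2010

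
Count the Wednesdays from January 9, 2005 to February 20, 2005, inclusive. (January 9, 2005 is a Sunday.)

January 9, 2005 is a Sunday; the first Wednesday on or after it is January 12, 2005 (3 days later).
From January 12, 2005 to February 20, 2005: 19 + 20 = 39 days (rest of January, February).
39 ÷ 7 = 5 full weeks with remainder 4, so 5 more Wednesdays after the first → 6.

6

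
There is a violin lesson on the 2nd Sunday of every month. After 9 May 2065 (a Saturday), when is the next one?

10 May 2065

May 2065 starts on a Friday; its first Sunday is the 3rd, so the 2nd Sunday is the 10th — 10 May 2065.
10 May 2065 is after 9 May 2065, so that is the next one.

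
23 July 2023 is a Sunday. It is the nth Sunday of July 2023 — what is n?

Day 23 falls in week ⌈23/7⌉ of the month.
Days 1–7 hold the 1st Sunday, 8–14 the 2nd, 15–21 the 3rd, 22–28 the 4th, 29–31 the 5th.
23 is in the range for the 4th.

4th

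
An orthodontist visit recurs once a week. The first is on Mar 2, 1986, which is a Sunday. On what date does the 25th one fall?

The 25th occurrence is 24 intervals after the first: 24 × 7 = 168 days after Mar 2, 1986.
Mar has 31 days — 29 days to the end of Mar leaves 139.
Apr has 30 days (109 left).
May has 31 days (78 left).
Jun has 30 days (48 left).
Jul has 31 days (17 left).
17 days into Aug → Aug 17, 1986.

Aug 17, 1986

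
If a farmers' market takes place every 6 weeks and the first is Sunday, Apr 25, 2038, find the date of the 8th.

The 8th occurrence is 7 intervals after the first: 7 × 42 = 294 days after Apr 25, 2038.
Apr has 30 days — 5 days to the end of Apr leaves 289.
May has 31 days (258 left).
Jun has 30 days (228 left).
Jul has 31 days (197 left).
Aug has 31 days (166 left).
Sep has 30 days (136 left).
Oct has 31 days (105 left).
Nov has 30 days (75 left).
Dec has 31 days (44 left).
Jan has 31 days (13 left).
13 days into Feb → Feb 13, 2039.

Feb 13, 2039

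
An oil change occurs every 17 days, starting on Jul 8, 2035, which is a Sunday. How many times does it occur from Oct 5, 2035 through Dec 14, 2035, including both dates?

Occurrences land 17·i days after Jul 8, 2035 for i = 0, 1, 2, …
Oct 5, 2035 is 89 days after the start; 89 ÷ 17 = 5 remainder 4; since the remainder is 4, round up to i = 6. First occurrence in the window: #7 on Oct 18, 2035 (6×17 = 102 days in).
Dec 14, 2035 is 159 days after the start; 159 ÷ 17 = 9 remainder 6. Last occurrence in the window: #10 on Dec 8, 2035.
Occurrences #7 through #10: 4 in total.

4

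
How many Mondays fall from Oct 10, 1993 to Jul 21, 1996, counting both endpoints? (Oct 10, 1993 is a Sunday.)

Oct 10, 1993 is a Sunday; the first Monday on or after it is Oct 11, 1993 (1 day later).
From Oct 11, 1993 to Jul 21, 1996: 81 + 365 + 365 + 203 = 1014 days (rest of 1993, 1994, 1995, to Jul 21, 1996 in 1996).
1014 ÷ 7 = 144 full weeks with remainder 6, so 144 more Mondays after the first → 145.

145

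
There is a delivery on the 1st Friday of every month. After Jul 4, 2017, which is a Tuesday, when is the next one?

Jul 2017 starts on a Saturday, so its 1st Friday is Jul 7, 2017 (6 days in).
Jul 7, 2017 is after Jul 4, 2017, so that is the next one.

Jul 7, 2017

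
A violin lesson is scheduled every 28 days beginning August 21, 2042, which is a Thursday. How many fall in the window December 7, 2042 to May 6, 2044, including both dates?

Occurrences land 28·i days after August 21, 2042 for i = 0, 1, 2, …
December 7, 2042 is 108 days after the start; 108 ÷ 28 = 3 remainder 24; since the remainder is 24, round up to i = 4. First occurrence in the window: #5 on December 11, 2042 (4×28 = 112 days in).
May 6, 2044 is 624 days after the start; 624 ÷ 28 = 22 remainder 8. Last occurrence in the window: #23 on April 28, 2044.
Occurrences #5 through #23: 19 in total.

19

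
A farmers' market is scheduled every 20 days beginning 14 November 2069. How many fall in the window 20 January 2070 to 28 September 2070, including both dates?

Occurrences land 20·i days after 14 November 2069 for i = 0, 1, 2, …
20 January 2070 is 67 days after the start; 67 ÷ 20 = 3 remainder 7; since the remainder is 7, round up to i = 4. First occurrence in the window: #5 on 2 February 2070 (4×20 = 80 days in).
28 September 2070 is 318 days after the start; 318 ÷ 20 = 15 remainder 18. Last occurrence in the window: #16 on 10 September 2070.
Occurrences #5 through #16: 12 in total.

12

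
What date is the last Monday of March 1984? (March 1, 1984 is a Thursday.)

March 26, 1984

March 1984 begins on a Thursday, so the first Monday is March 5 (4 days later).
March 1984 has 31 days. Adding weeks: 5, 12, 19, 26 — the last one ≤ 31 is the 26th.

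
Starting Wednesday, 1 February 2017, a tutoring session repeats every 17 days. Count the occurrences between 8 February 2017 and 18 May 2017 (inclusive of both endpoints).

6

Occurrences land 17·i days after 1 February 2017 for i = 0, 1, 2, …
8 February 2017 is 7 days after the start; 7 ÷ 17 = 0 remainder 7; since the remainder is 7, round up to i = 1. First occurrence in the window: #2 on 18 February 2017 (1×17 = 17 days in).
18 May 2017 is 106 days after the start; 106 ÷ 17 = 6 remainder 4. Last occurrence in the window: #7 on 14 May 2017.
Occurrences #2 through #7: 6 in total.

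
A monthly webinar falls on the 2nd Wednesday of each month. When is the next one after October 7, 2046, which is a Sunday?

October 10, 2046

October 2046 starts on a Monday; its first Wednesday is the 3rd, so the 2nd Wednesday is the 10th — October 10, 2046.
October 10, 2046 is after October 7, 2046, so that is the next one.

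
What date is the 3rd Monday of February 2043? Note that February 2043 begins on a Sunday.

February 16, 2043

February 2043 begins on a Sunday, so the first Monday is February 2 (1 day later).
The 3rd Monday is 2 weeks later: 2 + 14 = 16.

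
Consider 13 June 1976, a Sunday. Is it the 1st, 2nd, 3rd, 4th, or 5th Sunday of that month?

Day 13 falls in week ⌈13/7⌉ of the month.
Days 1–7 hold the 1st Sunday, 8–14 the 2nd, 15–21 the 3rd, 22–28 the 4th, 29–31 the 5th.
13 is in the range for the 2nd.

2nd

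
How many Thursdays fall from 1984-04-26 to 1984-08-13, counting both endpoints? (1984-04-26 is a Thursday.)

1984-04-26 is a Thursday; the first Thursday on or after it is 1984-04-26.
From 1984-04-26 to 1984-08-13: 4 + 31 + 30 + 31 + 13 = 109 days (rest of April, May, June, July, August).
109 ÷ 7 = 15 full weeks with remainder 4, so 15 more Thursdays after the first → 16.

16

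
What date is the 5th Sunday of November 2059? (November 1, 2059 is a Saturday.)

November 2059 begins on a Saturday, so the first Sunday is November 2 (1 day later).
The 5th Sunday is 4 weeks later: 2 + 28 = 30.

2059-11-30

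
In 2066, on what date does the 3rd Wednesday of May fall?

19 May 2066

May 2066 begins on a Saturday, so the first Wednesday is May 5 (4 days later).
The 3rd Wednesday is 2 weeks later: 5 + 14 = 19.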